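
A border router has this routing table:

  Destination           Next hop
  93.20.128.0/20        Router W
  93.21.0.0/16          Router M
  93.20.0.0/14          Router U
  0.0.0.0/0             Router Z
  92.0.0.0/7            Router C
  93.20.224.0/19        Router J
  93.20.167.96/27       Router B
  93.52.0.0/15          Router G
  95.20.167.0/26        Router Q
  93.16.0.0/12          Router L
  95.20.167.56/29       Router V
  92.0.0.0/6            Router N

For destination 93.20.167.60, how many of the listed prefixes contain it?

5

Prefixes containing 93.20.167.60:
  0.0.0.0/0 (default, matches everything)
  92.0.0.0/6 (92.0.0.0 - 95.255.255.255)
  92.0.0.0/7 (92.0.0.0 - 93.255.255.255)
  93.16.0.0/12 (93.16.0.0 - 93.31.255.255)
  93.20.0.0/14 (93.20.0.0 - 93.23.255.255)
Total matching entries: 5.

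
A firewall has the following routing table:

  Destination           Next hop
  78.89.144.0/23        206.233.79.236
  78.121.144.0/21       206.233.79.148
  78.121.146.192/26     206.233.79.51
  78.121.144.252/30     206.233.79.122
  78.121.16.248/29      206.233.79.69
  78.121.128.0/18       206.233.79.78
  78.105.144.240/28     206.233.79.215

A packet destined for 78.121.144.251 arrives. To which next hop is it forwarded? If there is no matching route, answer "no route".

206.233.79.148

Routes whose prefix contains 78.121.144.251:
  78.121.128.0/18 (78.121.128.0 - 78.121.191.255) -> 206.233.79.78
  78.121.144.0/21 (78.121.144.0 - 78.121.151.255) -> 206.233.79.148
More-specific entries that do NOT match:
  78.121.144.252/30 (78.121.144.252 - 78.121.144.255) does not contain 78.121.144.251
  78.121.16.248/29 (78.121.16.248 - 78.121.16.255) does not contain 78.121.144.251
  78.105.144.240/28 (78.105.144.240 - 78.105.144.255) does not contain 78.121.144.251
  78.121.146.192/26 (78.121.146.192 - 78.121.146.255) does not contain 78.121.144.251
  78.89.144.0/23 (78.89.144.0 - 78.89.145.255) does not contain 78.121.144.251
Longest matching prefix is /21 -> next hop 206.233.79.148.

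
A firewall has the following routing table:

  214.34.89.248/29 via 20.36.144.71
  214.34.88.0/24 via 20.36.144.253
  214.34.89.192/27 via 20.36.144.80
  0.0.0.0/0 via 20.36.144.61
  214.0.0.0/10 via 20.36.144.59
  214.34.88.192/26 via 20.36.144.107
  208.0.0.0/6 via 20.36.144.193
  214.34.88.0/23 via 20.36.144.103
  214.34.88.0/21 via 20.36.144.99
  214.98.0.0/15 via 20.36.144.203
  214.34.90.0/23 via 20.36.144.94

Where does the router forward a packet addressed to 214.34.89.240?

Routes whose prefix contains 214.34.89.240:
  0.0.0.0/0 (default, matches everything) -> 20.36.144.61
  214.0.0.0/10 (214.0.0.0 - 214.63.255.255) -> 20.36.144.59
  214.34.88.0/21 (214.34.88.0 - 214.34.95.255) -> 20.36.144.99
  214.34.88.0/23 (214.34.88.0 - 214.34.89.255) -> 20.36.144.103
More-specific entries that do NOT match:
  214.34.89.248/29 (214.34.89.248 - 214.34.89.255) does not contain 214.34.89.240
  214.34.89.192/27 (214.34.89.192 - 214.34.89.223) does not contain 214.34.89.240
  214.34.88.192/26 (214.34.88.192 - 214.34.88.255) does not contain 214.34.89.240
  214.34.88.0/24 (214.34.88.0 - 214.34.88.255) does not contain 214.34.89.240
Longest matching prefix is /23 -> next hop 20.36.144.103.

20.36.144.103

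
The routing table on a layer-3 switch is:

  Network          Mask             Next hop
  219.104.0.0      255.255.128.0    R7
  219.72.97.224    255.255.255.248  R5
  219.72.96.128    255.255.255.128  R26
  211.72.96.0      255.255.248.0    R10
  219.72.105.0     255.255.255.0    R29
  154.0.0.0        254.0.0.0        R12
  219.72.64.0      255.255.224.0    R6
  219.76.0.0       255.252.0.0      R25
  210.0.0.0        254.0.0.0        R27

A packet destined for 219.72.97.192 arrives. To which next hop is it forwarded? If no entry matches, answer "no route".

No entry's prefix contains 219.72.97.192; there is no default route.

no route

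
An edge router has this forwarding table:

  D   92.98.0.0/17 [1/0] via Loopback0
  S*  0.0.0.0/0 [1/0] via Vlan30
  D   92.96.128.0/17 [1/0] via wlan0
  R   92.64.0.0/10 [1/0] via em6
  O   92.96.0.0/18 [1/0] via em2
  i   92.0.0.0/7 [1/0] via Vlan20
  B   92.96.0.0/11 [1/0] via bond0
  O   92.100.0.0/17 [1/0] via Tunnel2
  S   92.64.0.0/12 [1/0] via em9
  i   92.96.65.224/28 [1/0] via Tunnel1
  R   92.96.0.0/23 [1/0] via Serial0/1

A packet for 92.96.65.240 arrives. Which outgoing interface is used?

bond0

Routes whose prefix contains 92.96.65.240:
  0.0.0.0/0 (default, matches everything) -> Vlan30
  92.0.0.0/7 (92.0.0.0 - 93.255.255.255) -> Vlan20
  92.64.0.0/10 (92.64.0.0 - 92.127.255.255) -> em6
  92.96.0.0/11 (92.96.0.0 - 92.127.255.255) -> bond0
More-specific entries that do NOT match:
  92.96.65.224/28 (92.96.65.224 - 92.96.65.239) does not contain 92.96.65.240
  92.96.0.0/23 (92.96.0.0 - 92.96.1.255) does not contain 92.96.65.240
  92.96.0.0/18 (92.96.0.0 - 92.96.63.255) does not contain 92.96.65.240
  92.98.0.0/17 (92.98.0.0 - 92.98.127.255) does not contain 92.96.65.240
  92.96.128.0/17 (92.96.128.0 - 92.96.255.255) does not contain 92.96.65.240
  92.100.0.0/17 (92.100.0.0 - 92.100.127.255) does not contain 92.96.65.240
  92.64.0.0/12 (92.64.0.0 - 92.79.255.255) does not contain 92.96.65.240
Longest matching prefix is /11 -> interface bond0.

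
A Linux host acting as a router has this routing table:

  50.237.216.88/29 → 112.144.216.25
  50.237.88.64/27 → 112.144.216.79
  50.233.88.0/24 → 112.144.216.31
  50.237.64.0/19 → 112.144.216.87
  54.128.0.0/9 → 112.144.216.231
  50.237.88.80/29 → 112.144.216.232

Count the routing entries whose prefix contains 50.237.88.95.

Prefixes containing 50.237.88.95:
  50.237.64.0/19 (50.237.64.0 - 50.237.95.255)
  50.237.88.64/27 (50.237.88.64 - 50.237.88.95)
Total matching entries: 2.

2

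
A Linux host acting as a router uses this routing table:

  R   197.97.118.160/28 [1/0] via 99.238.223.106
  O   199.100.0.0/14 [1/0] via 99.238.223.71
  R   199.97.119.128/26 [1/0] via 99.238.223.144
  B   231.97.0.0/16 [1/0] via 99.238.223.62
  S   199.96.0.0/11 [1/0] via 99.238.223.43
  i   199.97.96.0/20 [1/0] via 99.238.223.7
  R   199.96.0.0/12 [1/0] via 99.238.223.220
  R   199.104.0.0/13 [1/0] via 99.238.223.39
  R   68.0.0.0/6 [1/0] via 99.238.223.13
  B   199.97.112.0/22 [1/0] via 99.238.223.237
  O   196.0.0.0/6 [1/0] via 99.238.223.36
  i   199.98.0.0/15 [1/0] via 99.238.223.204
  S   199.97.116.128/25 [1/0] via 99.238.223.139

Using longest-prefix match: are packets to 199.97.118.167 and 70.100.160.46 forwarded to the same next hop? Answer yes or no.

no

199.97.118.167: longest match 199.96.0.0/12 -> 99.238.223.220
70.100.160.46: longest match 68.0.0.0/6 -> 99.238.223.13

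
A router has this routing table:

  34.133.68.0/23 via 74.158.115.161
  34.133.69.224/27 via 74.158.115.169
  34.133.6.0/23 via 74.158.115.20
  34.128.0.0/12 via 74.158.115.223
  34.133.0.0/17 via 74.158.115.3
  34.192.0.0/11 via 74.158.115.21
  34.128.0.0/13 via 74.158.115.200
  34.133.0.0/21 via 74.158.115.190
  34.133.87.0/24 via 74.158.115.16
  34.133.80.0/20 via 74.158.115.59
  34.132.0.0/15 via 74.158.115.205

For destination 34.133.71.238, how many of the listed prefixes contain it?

Prefixes containing 34.133.71.238:
  34.128.0.0/12 (34.128.0.0 - 34.143.255.255)
  34.128.0.0/13 (34.128.0.0 - 34.135.255.255)
  34.132.0.0/15 (34.132.0.0 - 34.133.255.255)
  34.133.0.0/17 (34.133.0.0 - 34.133.127.255)
Total matching entries: 4.

4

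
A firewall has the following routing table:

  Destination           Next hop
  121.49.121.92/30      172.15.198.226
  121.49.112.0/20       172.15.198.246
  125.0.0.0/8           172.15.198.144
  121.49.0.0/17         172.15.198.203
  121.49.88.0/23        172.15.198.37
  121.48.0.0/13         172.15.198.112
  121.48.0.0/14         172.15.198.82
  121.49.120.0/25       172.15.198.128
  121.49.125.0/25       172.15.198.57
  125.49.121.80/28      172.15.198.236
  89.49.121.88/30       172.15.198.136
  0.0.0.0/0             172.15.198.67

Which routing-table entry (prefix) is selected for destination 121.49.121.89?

121.49.112.0/20

Entries matching 121.49.121.89:
  0.0.0.0/0 (default, matches everything)
  121.48.0.0/13 (121.48.0.0 - 121.55.255.255)
  121.48.0.0/14 (121.48.0.0 - 121.51.255.255)
  121.49.0.0/17 (121.49.0.0 - 121.49.127.255)
  121.49.112.0/20 (121.49.112.0 - 121.49.127.255)
Most specific is 121.49.112.0/20.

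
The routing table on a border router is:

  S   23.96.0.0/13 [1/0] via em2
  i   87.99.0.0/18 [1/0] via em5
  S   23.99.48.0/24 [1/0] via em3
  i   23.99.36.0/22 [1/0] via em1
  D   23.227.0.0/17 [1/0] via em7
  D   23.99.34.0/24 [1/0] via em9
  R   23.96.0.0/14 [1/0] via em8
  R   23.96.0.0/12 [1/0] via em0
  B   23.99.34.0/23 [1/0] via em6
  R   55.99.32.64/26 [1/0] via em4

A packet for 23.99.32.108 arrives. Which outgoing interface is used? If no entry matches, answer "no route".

Routes whose prefix contains 23.99.32.108:
  23.96.0.0/12 (23.96.0.0 - 23.111.255.255) -> em0
  23.96.0.0/13 (23.96.0.0 - 23.103.255.255) -> em2
  23.96.0.0/14 (23.96.0.0 - 23.99.255.255) -> em8
More-specific entries that do NOT match:
  55.99.32.64/26 (55.99.32.64 - 55.99.32.127) does not contain 23.99.32.108
  23.99.48.0/24 (23.99.48.0 - 23.99.48.255) does not contain 23.99.32.108
  23.99.34.0/24 (23.99.34.0 - 23.99.34.255) does not contain 23.99.32.108
  23.99.34.0/23 (23.99.34.0 - 23.99.35.255) does not contain 23.99.32.108
  23.99.36.0/22 (23.99.36.0 - 23.99.39.255) does not contain 23.99.32.108
  87.99.0.0/18 (87.99.0.0 - 87.99.63.255) does not contain 23.99.32.108
  23.227.0.0/17 (23.227.0.0 - 23.227.127.255) does not contain 23.99.32.108
Longest matching prefix is /14 -> interface em8.

em8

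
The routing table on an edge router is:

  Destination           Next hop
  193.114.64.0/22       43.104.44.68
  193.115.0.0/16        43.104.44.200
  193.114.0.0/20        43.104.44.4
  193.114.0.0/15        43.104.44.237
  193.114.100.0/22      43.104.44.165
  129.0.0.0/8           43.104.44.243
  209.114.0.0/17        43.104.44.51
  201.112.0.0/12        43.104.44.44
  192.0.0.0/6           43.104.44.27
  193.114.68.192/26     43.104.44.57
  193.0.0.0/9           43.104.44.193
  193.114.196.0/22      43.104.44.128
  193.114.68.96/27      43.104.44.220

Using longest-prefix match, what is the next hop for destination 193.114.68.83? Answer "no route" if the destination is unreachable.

Routes whose prefix contains 193.114.68.83:
  192.0.0.0/6 (192.0.0.0 - 195.255.255.255) -> 43.104.44.27
  193.0.0.0/9 (193.0.0.0 - 193.127.255.255) -> 43.104.44.193
  193.114.0.0/15 (193.114.0.0 - 193.115.255.255) -> 43.104.44.237
More-specific entries that do NOT match:
  193.114.68.96/27 (193.114.68.96 - 193.114.68.127) does not contain 193.114.68.83
  193.114.68.192/26 (193.114.68.192 - 193.114.68.255) does not contain 193.114.68.83
  193.114.64.0/22 (193.114.64.0 - 193.114.67.255) does not contain 193.114.68.83
  193.114.100.0/22 (193.114.100.0 - 193.114.103.255) does not contain 193.114.68.83
  193.114.196.0/22 (193.114.196.0 - 193.114.199.255) does not contain 193.114.68.83
  193.114.0.0/20 (193.114.0.0 - 193.114.15.255) does not contain 193.114.68.83
  209.114.0.0/17 (209.114.0.0 - 209.114.127.255) does not contain 193.114.68.83
  193.115.0.0/16 (193.115.0.0 - 193.115.255.255) does not contain 193.114.68.83
Longest matching prefix is /15 -> next hop 43.104.44.237.

43.104.44.237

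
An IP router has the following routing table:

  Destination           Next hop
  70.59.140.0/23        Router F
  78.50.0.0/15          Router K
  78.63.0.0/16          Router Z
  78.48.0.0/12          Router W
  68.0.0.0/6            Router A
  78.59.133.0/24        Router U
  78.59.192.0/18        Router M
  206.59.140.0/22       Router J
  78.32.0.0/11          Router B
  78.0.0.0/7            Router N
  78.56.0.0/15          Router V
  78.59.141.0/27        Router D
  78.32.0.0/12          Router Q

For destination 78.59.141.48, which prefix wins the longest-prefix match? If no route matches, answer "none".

Entries matching 78.59.141.48:
  78.0.0.0/7 (78.0.0.0 - 79.255.255.255)
  78.32.0.0/11 (78.32.0.0 - 78.63.255.255)
  78.48.0.0/12 (78.48.0.0 - 78.63.255.255)
Most specific is 78.48.0.0/12.

78.48.0.0/12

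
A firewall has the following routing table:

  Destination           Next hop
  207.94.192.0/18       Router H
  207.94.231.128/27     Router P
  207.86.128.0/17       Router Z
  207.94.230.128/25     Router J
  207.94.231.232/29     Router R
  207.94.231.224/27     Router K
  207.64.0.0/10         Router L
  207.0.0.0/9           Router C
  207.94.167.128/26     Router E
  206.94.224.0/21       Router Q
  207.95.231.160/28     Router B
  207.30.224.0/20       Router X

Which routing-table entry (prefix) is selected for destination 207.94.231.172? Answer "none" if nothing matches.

Entries matching 207.94.231.172:
  207.0.0.0/9 (207.0.0.0 - 207.127.255.255)
  207.64.0.0/10 (207.64.0.0 - 207.127.255.255)
  207.94.192.0/18 (207.94.192.0 - 207.94.255.255)
Most specific is 207.94.192.0/18.

207.94.192.0/18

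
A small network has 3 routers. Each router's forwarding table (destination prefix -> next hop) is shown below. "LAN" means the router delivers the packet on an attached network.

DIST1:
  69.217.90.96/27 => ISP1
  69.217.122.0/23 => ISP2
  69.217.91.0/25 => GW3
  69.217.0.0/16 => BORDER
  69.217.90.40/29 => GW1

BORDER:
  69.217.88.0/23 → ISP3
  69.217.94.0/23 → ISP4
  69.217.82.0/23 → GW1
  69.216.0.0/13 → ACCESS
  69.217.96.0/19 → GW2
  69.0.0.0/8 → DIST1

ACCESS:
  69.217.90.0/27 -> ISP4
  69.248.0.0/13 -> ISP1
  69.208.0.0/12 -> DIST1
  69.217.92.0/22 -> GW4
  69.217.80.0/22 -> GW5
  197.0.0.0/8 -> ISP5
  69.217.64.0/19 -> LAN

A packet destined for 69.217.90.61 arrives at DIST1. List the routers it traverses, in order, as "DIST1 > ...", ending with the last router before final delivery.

At DIST1: longest match for 69.217.90.61 is 69.217.0.0/16 -> BORDER
At BORDER: longest match for 69.217.90.61 is 69.216.0.0/13 -> ACCESS
At ACCESS: longest match for 69.217.90.61 is 69.217.64.0/19 -> LAN

DIST1 > BORDER > ACCESS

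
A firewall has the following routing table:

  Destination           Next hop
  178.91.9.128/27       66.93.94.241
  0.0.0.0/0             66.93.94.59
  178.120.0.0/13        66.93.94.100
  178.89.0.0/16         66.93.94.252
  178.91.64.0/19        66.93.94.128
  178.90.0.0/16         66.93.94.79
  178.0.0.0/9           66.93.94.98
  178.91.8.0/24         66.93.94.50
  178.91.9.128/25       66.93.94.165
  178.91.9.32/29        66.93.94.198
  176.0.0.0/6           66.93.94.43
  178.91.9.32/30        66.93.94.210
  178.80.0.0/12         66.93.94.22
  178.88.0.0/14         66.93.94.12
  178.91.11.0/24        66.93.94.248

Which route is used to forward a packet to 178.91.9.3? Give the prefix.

Entries matching 178.91.9.3:
  0.0.0.0/0 (default, matches everything)
  176.0.0.0/6 (176.0.0.0 - 179.255.255.255)
  178.0.0.0/9 (178.0.0.0 - 178.127.255.255)
  178.80.0.0/12 (178.80.0.0 - 178.95.255.255)
  178.88.0.0/14 (178.88.0.0 - 178.91.255.255)
Most specific is 178.88.0.0/14.

178.88.0.0/14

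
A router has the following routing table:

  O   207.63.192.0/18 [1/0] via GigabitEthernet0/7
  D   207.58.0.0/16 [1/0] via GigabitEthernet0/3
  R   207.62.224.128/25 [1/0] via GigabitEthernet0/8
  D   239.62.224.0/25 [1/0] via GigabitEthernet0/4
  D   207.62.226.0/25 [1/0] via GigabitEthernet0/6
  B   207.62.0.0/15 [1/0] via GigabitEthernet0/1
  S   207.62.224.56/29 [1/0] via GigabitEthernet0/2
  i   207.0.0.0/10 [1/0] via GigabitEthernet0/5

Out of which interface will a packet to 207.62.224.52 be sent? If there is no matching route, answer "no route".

GigabitEthernet0/1

Routes whose prefix contains 207.62.224.52:
  207.0.0.0/10 (207.0.0.0 - 207.63.255.255) -> GigabitEthernet0/5
  207.62.0.0/15 (207.62.0.0 - 207.63.255.255) -> GigabitEthernet0/1
More-specific entries that do NOT match:
  207.62.224.56/29 (207.62.224.56 - 207.62.224.63) does not contain 207.62.224.52
  207.62.224.128/25 (207.62.224.128 - 207.62.224.255) does not contain 207.62.224.52
  239.62.224.0/25 (239.62.224.0 - 239.62.224.127) does not contain 207.62.224.52
  207.62.226.0/25 (207.62.226.0 - 207.62.226.127) does not contain 207.62.224.52
  207.63.192.0/18 (207.63.192.0 - 207.63.255.255) does not contain 207.62.224.52
  207.58.0.0/16 (207.58.0.0 - 207.58.255.255) does not contain 207.62.224.52
Longest matching prefix is /15 -> interface GigabitEthernet0/1.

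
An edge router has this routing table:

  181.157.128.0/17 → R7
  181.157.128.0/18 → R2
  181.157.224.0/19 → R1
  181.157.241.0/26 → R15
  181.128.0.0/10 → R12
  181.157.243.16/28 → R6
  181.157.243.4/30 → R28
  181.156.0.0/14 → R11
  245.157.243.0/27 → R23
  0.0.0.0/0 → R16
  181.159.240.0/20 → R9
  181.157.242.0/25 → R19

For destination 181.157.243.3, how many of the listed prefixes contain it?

Prefixes containing 181.157.243.3:
  0.0.0.0/0 (default, matches everything)
  181.128.0.0/10 (181.128.0.0 - 181.191.255.255)
  181.156.0.0/14 (181.156.0.0 - 181.159.255.255)
  181.157.128.0/17 (181.157.128.0 - 181.157.255.255)
  181.157.224.0/19 (181.157.224.0 - 181.157.255.255)
Total matching entries: 5.

5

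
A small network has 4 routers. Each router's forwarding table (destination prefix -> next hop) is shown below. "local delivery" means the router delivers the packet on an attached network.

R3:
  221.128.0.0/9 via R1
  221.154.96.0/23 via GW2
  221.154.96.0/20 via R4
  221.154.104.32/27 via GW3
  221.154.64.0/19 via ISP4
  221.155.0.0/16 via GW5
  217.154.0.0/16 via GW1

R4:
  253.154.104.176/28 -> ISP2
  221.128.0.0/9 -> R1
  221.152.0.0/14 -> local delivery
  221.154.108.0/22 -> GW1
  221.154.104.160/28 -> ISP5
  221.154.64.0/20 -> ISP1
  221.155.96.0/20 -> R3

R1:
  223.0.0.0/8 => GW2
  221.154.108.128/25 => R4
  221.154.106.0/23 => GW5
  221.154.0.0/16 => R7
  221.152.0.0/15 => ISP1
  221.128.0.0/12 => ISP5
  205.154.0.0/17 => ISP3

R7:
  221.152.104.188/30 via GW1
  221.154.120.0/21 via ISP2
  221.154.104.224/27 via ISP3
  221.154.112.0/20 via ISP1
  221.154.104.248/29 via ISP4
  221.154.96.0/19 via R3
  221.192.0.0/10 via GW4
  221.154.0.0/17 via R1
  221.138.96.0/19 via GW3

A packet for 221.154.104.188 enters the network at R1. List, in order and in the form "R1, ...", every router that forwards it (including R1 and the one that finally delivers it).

At R1: longest match for 221.154.104.188 is 221.154.0.0/16 -> R7
At R7: longest match for 221.154.104.188 is 221.154.96.0/19 -> R3
At R3: longest match for 221.154.104.188 is 221.154.96.0/20 -> R4
At R4: longest match for 221.154.104.188 is 221.152.0.0/14 -> local delivery

R1, R7, R3, R4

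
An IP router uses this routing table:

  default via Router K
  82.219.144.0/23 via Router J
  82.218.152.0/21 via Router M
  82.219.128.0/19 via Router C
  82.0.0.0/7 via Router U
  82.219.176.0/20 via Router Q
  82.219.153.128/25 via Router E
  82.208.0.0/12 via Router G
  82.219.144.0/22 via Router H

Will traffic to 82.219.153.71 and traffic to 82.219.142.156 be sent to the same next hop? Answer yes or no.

82.219.153.71: longest match 82.219.128.0/19 -> Router C
82.219.142.156: longest match 82.219.128.0/19 -> Router C

yes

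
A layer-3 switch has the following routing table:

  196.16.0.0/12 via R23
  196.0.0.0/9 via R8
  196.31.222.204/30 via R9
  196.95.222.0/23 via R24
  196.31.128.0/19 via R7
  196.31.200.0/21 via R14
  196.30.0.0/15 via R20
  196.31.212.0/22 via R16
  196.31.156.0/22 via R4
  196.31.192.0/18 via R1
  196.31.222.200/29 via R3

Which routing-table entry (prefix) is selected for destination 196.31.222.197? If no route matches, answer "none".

196.31.192.0/18

Entries matching 196.31.222.197:
  196.0.0.0/9 (196.0.0.0 - 196.127.255.255)
  196.16.0.0/12 (196.16.0.0 - 196.31.255.255)
  196.30.0.0/15 (196.30.0.0 - 196.31.255.255)
  196.31.192.0/18 (196.31.192.0 - 196.31.255.255)
Most specific is 196.31.192.0/18.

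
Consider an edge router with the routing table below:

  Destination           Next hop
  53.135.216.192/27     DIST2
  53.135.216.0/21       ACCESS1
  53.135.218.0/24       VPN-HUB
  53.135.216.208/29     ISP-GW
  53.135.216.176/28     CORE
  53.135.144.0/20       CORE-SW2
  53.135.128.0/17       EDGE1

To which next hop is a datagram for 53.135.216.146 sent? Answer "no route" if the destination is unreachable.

ACCESS1

Routes whose prefix contains 53.135.216.146:
  53.135.128.0/17 (53.135.128.0 - 53.135.255.255) -> EDGE1
  53.135.216.0/21 (53.135.216.0 - 53.135.223.255) -> ACCESS1
More-specific entries that do NOT match:
  53.135.216.208/29 (53.135.216.208 - 53.135.216.215) does not contain 53.135.216.146
  53.135.216.176/28 (53.135.216.176 - 53.135.216.191) does not contain 53.135.216.146
  53.135.216.192/27 (53.135.216.192 - 53.135.216.223) does not contain 53.135.216.146
  53.135.218.0/24 (53.135.218.0 - 53.135.218.255) does not contain 53.135.216.146
Longest matching prefix is /21 -> next hop ACCESS1.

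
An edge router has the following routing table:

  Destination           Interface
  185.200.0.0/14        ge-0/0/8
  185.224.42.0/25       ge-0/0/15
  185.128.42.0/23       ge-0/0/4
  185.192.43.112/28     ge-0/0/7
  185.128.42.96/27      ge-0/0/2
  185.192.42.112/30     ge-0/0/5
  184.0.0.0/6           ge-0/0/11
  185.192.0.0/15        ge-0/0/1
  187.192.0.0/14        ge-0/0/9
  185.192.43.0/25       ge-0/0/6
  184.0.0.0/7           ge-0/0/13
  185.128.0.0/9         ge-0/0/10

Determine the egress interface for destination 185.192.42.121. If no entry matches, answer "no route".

Routes whose prefix contains 185.192.42.121:
  184.0.0.0/6 (184.0.0.0 - 187.255.255.255) -> ge-0/0/11
  184.0.0.0/7 (184.0.0.0 - 185.255.255.255) -> ge-0/0/13
  185.128.0.0/9 (185.128.0.0 - 185.255.255.255) -> ge-0/0/10
  185.192.0.0/15 (185.192.0.0 - 185.193.255.255) -> ge-0/0/1
More-specific entries that do NOT match:
  185.192.42.112/30 (185.192.42.112 - 185.192.42.115) does not contain 185.192.42.121
  185.192.43.112/28 (185.192.43.112 - 185.192.43.127) does not contain 185.192.42.121
  185.128.42.96/27 (185.128.42.96 - 185.128.42.127) does not contain 185.192.42.121
  185.224.42.0/25 (185.224.42.0 - 185.224.42.127) does not contain 185.192.42.121
  185.192.43.0/25 (185.192.43.0 - 185.192.43.127) does not contain 185.192.42.121
  185.128.42.0/23 (185.128.42.0 - 185.128.43.255) does not contain 185.192.42.121
Longest matching prefix is /15 -> interface ge-0/0/1.

ge-0/0/1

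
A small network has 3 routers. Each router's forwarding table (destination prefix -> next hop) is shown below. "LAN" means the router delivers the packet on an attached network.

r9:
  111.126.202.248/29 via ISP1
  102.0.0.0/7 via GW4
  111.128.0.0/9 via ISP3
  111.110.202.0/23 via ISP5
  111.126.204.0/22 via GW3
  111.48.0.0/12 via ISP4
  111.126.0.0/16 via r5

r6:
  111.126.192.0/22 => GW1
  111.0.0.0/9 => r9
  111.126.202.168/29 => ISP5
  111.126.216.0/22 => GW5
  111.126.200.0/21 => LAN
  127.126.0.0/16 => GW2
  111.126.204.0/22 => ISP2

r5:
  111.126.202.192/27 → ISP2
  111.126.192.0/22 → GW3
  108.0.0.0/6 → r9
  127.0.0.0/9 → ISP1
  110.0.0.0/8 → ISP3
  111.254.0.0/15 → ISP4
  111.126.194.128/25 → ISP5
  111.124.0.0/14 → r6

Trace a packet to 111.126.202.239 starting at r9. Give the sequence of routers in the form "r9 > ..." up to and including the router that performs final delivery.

At r9: longest match for 111.126.202.239 is 111.126.0.0/16 -> r5
At r5: longest match for 111.126.202.239 is 111.124.0.0/14 -> r6
At r6: longest match for 111.126.202.239 is 111.126.200.0/21 -> LAN

r9 > r5 > r6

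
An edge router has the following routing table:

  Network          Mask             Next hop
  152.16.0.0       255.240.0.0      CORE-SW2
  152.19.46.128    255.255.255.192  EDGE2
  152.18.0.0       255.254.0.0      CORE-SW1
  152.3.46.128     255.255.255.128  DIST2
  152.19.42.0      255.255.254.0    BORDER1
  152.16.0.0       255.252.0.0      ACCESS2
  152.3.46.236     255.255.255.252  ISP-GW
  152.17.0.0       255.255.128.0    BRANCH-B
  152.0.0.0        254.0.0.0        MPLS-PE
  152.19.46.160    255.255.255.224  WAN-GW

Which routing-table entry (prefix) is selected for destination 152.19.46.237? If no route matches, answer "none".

Entries matching 152.19.46.237:
  152.0.0.0/7 (152.0.0.0 - 153.255.255.255)
  152.16.0.0/12 (152.16.0.0 - 152.31.255.255)
  152.16.0.0/14 (152.16.0.0 - 152.19.255.255)
  152.18.0.0/15 (152.18.0.0 - 152.19.255.255)
Most specific is 152.18.0.0/15.

152.18.0.0/15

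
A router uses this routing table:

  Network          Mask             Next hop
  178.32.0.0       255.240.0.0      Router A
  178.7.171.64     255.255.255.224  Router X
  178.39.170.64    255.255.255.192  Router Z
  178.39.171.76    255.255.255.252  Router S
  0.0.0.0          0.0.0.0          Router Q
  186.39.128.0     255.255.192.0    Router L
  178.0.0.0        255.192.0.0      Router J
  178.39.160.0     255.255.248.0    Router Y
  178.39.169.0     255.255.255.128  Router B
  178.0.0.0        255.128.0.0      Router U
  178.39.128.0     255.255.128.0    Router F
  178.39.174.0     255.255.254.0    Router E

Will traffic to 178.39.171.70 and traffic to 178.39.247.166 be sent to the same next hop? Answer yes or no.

178.39.171.70: longest match 178.39.128.0/17 -> Router F
178.39.247.166: longest match 178.39.128.0/17 -> Router F

yes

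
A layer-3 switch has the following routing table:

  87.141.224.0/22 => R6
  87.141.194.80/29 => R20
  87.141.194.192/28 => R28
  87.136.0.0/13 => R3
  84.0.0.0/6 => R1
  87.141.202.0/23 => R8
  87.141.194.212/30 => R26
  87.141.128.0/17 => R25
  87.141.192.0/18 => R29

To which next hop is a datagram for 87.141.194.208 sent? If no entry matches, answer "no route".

R29

Routes whose prefix contains 87.141.194.208:
  84.0.0.0/6 (84.0.0.0 - 87.255.255.255) -> R1
  87.136.0.0/13 (87.136.0.0 - 87.143.255.255) -> R3
  87.141.128.0/17 (87.141.128.0 - 87.141.255.255) -> R25
  87.141.192.0/18 (87.141.192.0 - 87.141.255.255) -> R29
More-specific entries that do NOT match:
  87.141.194.212/30 (87.141.194.212 - 87.141.194.215) does not contain 87.141.194.208
  87.141.194.80/29 (87.141.194.80 - 87.141.194.87) does not contain 87.141.194.208
  87.141.194.192/28 (87.141.194.192 - 87.141.194.207) does not contain 87.141.194.208
  87.141.202.0/23 (87.141.202.0 - 87.141.203.255) does not contain 87.141.194.208
  87.141.224.0/22 (87.141.224.0 - 87.141.227.255) does not contain 87.141.194.208
Longest matching prefix is /18 -> next hop R29.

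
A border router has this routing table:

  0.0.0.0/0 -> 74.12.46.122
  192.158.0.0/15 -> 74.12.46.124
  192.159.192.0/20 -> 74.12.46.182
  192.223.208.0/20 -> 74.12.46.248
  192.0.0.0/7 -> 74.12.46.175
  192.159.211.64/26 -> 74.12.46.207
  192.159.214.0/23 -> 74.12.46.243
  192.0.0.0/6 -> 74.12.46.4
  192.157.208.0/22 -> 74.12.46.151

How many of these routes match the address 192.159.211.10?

Prefixes containing 192.159.211.10:
  0.0.0.0/0 (default, matches everything)
  192.0.0.0/6 (192.0.0.0 - 195.255.255.255)
  192.0.0.0/7 (192.0.0.0 - 193.255.255.255)
  192.158.0.0/15 (192.158.0.0 - 192.159.255.255)
Total matching entries: 4.

4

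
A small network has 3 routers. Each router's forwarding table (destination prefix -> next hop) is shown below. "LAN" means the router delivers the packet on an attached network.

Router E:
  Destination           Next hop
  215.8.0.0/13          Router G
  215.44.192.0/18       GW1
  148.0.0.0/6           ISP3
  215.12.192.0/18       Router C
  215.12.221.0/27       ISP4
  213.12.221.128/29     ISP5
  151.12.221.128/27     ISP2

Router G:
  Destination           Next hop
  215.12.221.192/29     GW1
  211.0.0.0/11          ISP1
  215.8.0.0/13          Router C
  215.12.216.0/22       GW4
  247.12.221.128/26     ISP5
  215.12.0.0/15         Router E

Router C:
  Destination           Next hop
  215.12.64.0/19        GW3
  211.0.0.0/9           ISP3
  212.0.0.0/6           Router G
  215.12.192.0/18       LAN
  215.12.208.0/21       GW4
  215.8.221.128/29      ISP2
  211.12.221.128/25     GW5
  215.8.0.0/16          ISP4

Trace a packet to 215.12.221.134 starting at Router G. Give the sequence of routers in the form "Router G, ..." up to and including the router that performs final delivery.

At Router G: longest match for 215.12.221.134 is 215.12.0.0/15 -> Router E
At Router E: longest match for 215.12.221.134 is 215.12.192.0/18 -> Router C
At Router C: longest match for 215.12.221.134 is 215.12.192.0/18 -> LAN

Router G, Router E, Router C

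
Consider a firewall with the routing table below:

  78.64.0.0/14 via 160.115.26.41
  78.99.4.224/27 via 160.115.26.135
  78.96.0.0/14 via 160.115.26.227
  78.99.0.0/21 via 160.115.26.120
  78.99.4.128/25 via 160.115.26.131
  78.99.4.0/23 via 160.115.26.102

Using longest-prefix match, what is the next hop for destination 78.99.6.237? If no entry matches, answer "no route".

160.115.26.120

Routes whose prefix contains 78.99.6.237:
  78.96.0.0/14 (78.96.0.0 - 78.99.255.255) -> 160.115.26.227
  78.99.0.0/21 (78.99.0.0 - 78.99.7.255) -> 160.115.26.120
More-specific entries that do NOT match:
  78.99.4.224/27 (78.99.4.224 - 78.99.4.255) does not contain 78.99.6.237
  78.99.4.128/25 (78.99.4.128 - 78.99.4.255) does not contain 78.99.6.237
  78.99.4.0/23 (78.99.4.0 - 78.99.5.255) does not contain 78.99.6.237
Longest matching prefix is /21 -> next hop 160.115.26.120.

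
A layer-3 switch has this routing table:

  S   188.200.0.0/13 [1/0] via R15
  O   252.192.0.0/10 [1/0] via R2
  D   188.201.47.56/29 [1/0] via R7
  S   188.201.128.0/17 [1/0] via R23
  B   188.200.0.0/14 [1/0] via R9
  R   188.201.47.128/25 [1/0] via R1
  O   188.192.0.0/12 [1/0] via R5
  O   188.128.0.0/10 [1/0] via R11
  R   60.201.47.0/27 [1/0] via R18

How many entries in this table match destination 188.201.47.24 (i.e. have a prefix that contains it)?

3

Prefixes containing 188.201.47.24:
  188.192.0.0/12 (188.192.0.0 - 188.207.255.255)
  188.200.0.0/13 (188.200.0.0 - 188.207.255.255)
  188.200.0.0/14 (188.200.0.0 - 188.203.255.255)
Total matching entries: 3.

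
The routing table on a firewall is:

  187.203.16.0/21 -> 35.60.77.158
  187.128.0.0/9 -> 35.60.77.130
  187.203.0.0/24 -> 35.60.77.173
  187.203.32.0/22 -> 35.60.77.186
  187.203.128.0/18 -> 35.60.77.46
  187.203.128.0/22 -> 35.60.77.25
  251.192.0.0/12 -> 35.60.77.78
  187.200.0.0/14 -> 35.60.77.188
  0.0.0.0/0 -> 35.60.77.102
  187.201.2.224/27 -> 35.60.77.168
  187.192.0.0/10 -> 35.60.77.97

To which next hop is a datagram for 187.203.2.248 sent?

Routes whose prefix contains 187.203.2.248:
  0.0.0.0/0 (default, matches everything) -> 35.60.77.102
  187.128.0.0/9 (187.128.0.0 - 187.255.255.255) -> 35.60.77.130
  187.192.0.0/10 (187.192.0.0 - 187.255.255.255) -> 35.60.77.97
  187.200.0.0/14 (187.200.0.0 - 187.203.255.255) -> 35.60.77.188
More-specific entries that do NOT match:
  187.201.2.224/27 (187.201.2.224 - 187.201.2.255) does not contain 187.203.2.248
  187.203.0.0/24 (187.203.0.0 - 187.203.0.255) does not contain 187.203.2.248
  187.203.32.0/22 (187.203.32.0 - 187.203.35.255) does not contain 187.203.2.248
  187.203.128.0/22 (187.203.128.0 - 187.203.131.255) does not contain 187.203.2.248
  187.203.16.0/21 (187.203.16.0 - 187.203.23.255) does not contain 187.203.2.248
  187.203.128.0/18 (187.203.128.0 - 187.203.191.255) does not contain 187.203.2.248
Longest matching prefix is /14 -> next hop 35.60.77.188.

35.60.77.188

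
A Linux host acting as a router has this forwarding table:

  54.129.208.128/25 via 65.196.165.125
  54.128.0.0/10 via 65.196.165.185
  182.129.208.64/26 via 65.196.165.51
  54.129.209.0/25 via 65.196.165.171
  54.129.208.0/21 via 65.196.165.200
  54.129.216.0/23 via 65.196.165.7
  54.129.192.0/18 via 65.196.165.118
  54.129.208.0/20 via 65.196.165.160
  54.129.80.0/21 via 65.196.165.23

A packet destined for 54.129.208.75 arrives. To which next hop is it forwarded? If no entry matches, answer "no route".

65.196.165.200

Routes whose prefix contains 54.129.208.75:
  54.128.0.0/10 (54.128.0.0 - 54.191.255.255) -> 65.196.165.185
  54.129.192.0/18 (54.129.192.0 - 54.129.255.255) -> 65.196.165.118
  54.129.208.0/20 (54.129.208.0 - 54.129.223.255) -> 65.196.165.160
  54.129.208.0/21 (54.129.208.0 - 54.129.215.255) -> 65.196.165.200
More-specific entries that do NOT match:
  182.129.208.64/26 (182.129.208.64 - 182.129.208.127) does not contain 54.129.208.75
  54.129.208.128/25 (54.129.208.128 - 54.129.208.255) does not contain 54.129.208.75
  54.129.209.0/25 (54.129.209.0 - 54.129.209.127) does not contain 54.129.208.75
  54.129.216.0/23 (54.129.216.0 - 54.129.217.255) does not contain 54.129.208.75
Longest matching prefix is /21 -> next hop 65.196.165.200.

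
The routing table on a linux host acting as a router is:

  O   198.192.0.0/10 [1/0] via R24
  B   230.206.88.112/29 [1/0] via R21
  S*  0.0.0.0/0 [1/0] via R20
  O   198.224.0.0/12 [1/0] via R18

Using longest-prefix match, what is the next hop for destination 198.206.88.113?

R24

Routes whose prefix contains 198.206.88.113:
  0.0.0.0/0 (default, matches everything) -> R20
  198.192.0.0/10 (198.192.0.0 - 198.255.255.255) -> R24
More-specific entries that do NOT match:
  230.206.88.112/29 (230.206.88.112 - 230.206.88.119) does not contain 198.206.88.113
  198.224.0.0/12 (198.224.0.0 - 198.239.255.255) does not contain 198.206.88.113
Longest matching prefix is /10 -> next hop R24.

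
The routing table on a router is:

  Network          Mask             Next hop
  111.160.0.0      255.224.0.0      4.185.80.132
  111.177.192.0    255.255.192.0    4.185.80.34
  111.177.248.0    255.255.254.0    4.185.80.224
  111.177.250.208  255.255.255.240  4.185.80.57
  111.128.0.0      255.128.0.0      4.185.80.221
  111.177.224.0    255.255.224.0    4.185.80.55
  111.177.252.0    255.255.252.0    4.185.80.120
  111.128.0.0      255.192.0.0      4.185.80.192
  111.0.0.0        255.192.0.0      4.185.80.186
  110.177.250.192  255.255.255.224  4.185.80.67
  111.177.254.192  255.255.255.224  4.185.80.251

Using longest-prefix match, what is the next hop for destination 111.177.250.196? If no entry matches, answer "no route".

4.185.80.55

Routes whose prefix contains 111.177.250.196:
  111.128.0.0/9 (111.128.0.0 - 111.255.255.255) -> 4.185.80.221
  111.128.0.0/10 (111.128.0.0 - 111.191.255.255) -> 4.185.80.192
  111.160.0.0/11 (111.160.0.0 - 111.191.255.255) -> 4.185.80.132
  111.177.192.0/18 (111.177.192.0 - 111.177.255.255) -> 4.185.80.34
  111.177.224.0/19 (111.177.224.0 - 111.177.255.255) -> 4.185.80.55
More-specific entries that do NOT match:
  111.177.250.208/28 (111.177.250.208 - 111.177.250.223) does not contain 111.177.250.196
  110.177.250.192/27 (110.177.250.192 - 110.177.250.223) does not contain 111.177.250.196
  111.177.254.192/27 (111.177.254.192 - 111.177.254.223) does not contain 111.177.250.196
  111.177.248.0/23 (111.177.248.0 - 111.177.249.255) does not contain 111.177.250.196
  111.177.252.0/22 (111.177.252.0 - 111.177.255.255) does not contain 111.177.250.196
Longest matching prefix is /19 -> next hop 4.185.80.55.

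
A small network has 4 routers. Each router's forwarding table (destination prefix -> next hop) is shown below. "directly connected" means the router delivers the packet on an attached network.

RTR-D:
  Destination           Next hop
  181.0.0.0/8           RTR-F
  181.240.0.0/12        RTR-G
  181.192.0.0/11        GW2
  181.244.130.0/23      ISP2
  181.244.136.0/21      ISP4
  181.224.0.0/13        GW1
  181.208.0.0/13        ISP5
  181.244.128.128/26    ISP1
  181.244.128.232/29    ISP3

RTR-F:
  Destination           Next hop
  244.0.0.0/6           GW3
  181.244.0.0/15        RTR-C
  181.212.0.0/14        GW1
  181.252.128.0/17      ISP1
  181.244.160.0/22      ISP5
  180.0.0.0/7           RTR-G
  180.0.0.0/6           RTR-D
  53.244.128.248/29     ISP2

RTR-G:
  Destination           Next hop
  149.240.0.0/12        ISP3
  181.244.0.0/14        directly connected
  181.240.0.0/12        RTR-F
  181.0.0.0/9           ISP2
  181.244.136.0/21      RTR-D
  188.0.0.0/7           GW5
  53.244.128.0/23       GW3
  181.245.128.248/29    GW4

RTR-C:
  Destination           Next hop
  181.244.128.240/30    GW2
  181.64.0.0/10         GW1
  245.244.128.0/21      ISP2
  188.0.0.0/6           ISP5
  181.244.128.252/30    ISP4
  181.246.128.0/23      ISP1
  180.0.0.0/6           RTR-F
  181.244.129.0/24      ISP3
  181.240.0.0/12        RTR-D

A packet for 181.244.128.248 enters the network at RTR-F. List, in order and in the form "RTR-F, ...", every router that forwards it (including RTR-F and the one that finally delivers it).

At RTR-F: longest match for 181.244.128.248 is 181.244.0.0/15 -> RTR-C
At RTR-C: longest match for 181.244.128.248 is 181.240.0.0/12 -> RTR-D
At RTR-D: longest match for 181.244.128.248 is 181.240.0.0/12 -> RTR-G
At RTR-G: longest match for 181.244.128.248 is 181.244.0.0/14 -> directly connected

RTR-F, RTR-C, RTR-D, RTR-G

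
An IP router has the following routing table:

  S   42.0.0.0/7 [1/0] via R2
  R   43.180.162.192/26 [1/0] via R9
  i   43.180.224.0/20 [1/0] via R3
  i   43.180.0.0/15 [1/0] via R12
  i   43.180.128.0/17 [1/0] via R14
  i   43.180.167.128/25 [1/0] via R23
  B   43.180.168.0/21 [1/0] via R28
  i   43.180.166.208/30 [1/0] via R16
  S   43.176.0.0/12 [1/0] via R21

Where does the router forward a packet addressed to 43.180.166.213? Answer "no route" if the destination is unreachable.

Routes whose prefix contains 43.180.166.213:
  42.0.0.0/7 (42.0.0.0 - 43.255.255.255) -> R2
  43.176.0.0/12 (43.176.0.0 - 43.191.255.255) -> R21
  43.180.0.0/15 (43.180.0.0 - 43.181.255.255) -> R12
  43.180.128.0/17 (43.180.128.0 - 43.180.255.255) -> R14
More-specific entries that do NOT match:
  43.180.166.208/30 (43.180.166.208 - 43.180.166.211) does not contain 43.180.166.213
  43.180.162.192/26 (43.180.162.192 - 43.180.162.255) does not contain 43.180.166.213
  43.180.167.128/25 (43.180.167.128 - 43.180.167.255) does not contain 43.180.166.213
  43.180.168.0/21 (43.180.168.0 - 43.180.175.255) does not contain 43.180.166.213
  43.180.224.0/20 (43.180.224.0 - 43.180.239.255) does not contain 43.180.166.213
Longest matching prefix is /17 -> next hop R14.

R14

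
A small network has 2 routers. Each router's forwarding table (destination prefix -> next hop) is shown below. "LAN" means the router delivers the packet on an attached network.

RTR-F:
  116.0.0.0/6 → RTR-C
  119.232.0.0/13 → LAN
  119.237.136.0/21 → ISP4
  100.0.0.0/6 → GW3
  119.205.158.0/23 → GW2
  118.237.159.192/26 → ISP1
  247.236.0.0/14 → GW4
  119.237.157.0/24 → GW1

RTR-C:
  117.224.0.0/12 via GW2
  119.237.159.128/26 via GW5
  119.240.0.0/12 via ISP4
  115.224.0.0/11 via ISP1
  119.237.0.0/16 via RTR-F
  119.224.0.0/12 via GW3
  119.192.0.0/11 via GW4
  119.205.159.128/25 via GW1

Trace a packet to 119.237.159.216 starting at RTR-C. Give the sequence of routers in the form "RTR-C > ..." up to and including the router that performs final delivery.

At RTR-C: longest match for 119.237.159.216 is 119.237.0.0/16 -> RTR-F
At RTR-F: longest match for 119.237.159.216 is 119.232.0.0/13 -> LAN

RTR-C > RTR-F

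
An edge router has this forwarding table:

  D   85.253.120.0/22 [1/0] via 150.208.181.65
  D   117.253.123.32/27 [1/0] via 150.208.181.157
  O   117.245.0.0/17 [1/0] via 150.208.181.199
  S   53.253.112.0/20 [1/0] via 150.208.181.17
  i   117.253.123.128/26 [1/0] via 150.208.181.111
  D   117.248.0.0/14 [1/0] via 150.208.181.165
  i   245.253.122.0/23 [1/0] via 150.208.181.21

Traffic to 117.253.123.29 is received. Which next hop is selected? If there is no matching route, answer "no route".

No entry's prefix contains 117.253.123.29; there is no default route.

no route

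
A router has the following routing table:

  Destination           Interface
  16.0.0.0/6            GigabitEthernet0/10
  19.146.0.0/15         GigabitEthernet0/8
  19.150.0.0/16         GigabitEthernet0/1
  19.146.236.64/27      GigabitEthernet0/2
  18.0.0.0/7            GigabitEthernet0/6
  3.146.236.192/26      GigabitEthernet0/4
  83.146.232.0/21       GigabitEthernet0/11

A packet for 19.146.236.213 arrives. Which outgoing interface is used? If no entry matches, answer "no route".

Routes whose prefix contains 19.146.236.213:
  16.0.0.0/6 (16.0.0.0 - 19.255.255.255) -> GigabitEthernet0/10
  18.0.0.0/7 (18.0.0.0 - 19.255.255.255) -> GigabitEthernet0/6
  19.146.0.0/15 (19.146.0.0 - 19.147.255.255) -> GigabitEthernet0/8
More-specific entries that do NOT match:
  19.146.236.64/27 (19.146.236.64 - 19.146.236.95) does not contain 19.146.236.213
  3.146.236.192/26 (3.146.236.192 - 3.146.236.255) does not contain 19.146.236.213
  83.146.232.0/21 (83.146.232.0 - 83.146.239.255) does not contain 19.146.236.213
  19.150.0.0/16 (19.150.0.0 - 19.150.255.255) does not contain 19.146.236.213
Longest matching prefix is /15 -> interface GigabitEthernet0/8.

GigabitEthernet0/8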